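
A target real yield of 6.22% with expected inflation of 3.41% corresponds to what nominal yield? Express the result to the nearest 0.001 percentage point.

By the Fisher equation, 1 + r_nom = (1 + 6.22%)(1 + 3.41%) = 1.0622 × 1.0341 = 1.09842102.
So r_nom = 9.842102%.

9.842%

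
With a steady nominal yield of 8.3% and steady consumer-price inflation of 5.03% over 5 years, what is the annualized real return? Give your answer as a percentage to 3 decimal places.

3.113%

With constant rates the annual real return is the same each year: (1+8.3%)/(1+5.03%) − 1 = 0.03113.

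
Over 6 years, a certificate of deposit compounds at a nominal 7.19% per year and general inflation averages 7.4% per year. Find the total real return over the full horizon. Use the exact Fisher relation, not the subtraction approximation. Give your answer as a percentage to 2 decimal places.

The annual real rate is (1+7.19%)/(1+7.4%) − 1 = -0.1955%.
Compounded over 6 years: (1 + -0.001955)^6 − 1 ≈ -0.01167.

-1.17%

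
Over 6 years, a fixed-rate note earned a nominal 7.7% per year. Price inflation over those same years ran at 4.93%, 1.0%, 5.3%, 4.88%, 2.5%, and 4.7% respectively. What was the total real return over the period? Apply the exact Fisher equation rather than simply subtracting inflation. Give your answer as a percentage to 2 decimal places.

24.25%

Cumulative inflation factor: 1.0493 × 1.010 × 1.053 × 1.0488 × 1.025 × 1.047 ≈ 1.25607.
Nominal growth factor: 1.56061. Real growth factor = 1.56061 / 1.25607 ≈ 1.24246.
Total real return ≈ 24.2458%.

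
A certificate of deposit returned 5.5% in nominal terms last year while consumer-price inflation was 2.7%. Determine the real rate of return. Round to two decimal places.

2.73%

Real return via the Fisher equation: (1 + 5.5%)/(1 + 2.7%) − 1 = 1.055/1.027 − 1 ≈ 0.02726.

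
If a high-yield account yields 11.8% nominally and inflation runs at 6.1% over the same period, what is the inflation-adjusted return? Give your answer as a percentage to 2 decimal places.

5.37%

Real return via the Fisher equation: (1 + 11.8%)/(1 + 6.1%) − 1 = 1.118/1.061 − 1 ≈ 0.05372.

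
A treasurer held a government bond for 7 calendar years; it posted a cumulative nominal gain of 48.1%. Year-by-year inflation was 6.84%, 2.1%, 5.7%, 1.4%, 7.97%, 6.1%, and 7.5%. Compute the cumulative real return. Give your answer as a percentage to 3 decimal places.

Cumulative inflation factor: 1.0684 × 1.021 × 1.057 × 1.014 × 1.0797 × 1.061 × 1.075 ≈ 1.43979.
Nominal growth factor: 1.48100. Real growth factor = 1.48100 / 1.43979 ≈ 1.02862.
Total real return ≈ 2.8621%.

2.862%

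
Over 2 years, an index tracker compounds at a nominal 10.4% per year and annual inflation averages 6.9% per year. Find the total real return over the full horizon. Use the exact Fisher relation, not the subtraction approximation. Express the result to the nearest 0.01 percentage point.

The annual real rate is (1+10.4%)/(1+6.9%) − 1 = 3.2741%.
Compounded over 2 years: (1 + 0.032741)^2 − 1 ≈ 0.06655.

6.66%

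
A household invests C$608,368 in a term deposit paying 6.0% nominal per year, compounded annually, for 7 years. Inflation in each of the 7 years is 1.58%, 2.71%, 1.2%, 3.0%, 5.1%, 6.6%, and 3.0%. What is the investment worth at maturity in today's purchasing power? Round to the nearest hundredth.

Nominal value at maturity: C$608,368 × (1 + 6.0%)^7 ≈ C$914,760.53.
Price-level factor over 7 years: 1.0158 × 1.0271 × 1.012 × 1.030 × 1.051 × 1.066 × 1.030 ≈ 1.2549771554.
The maturity value deflated by that factor is the answer in today's purchasing power.

C$728,906.12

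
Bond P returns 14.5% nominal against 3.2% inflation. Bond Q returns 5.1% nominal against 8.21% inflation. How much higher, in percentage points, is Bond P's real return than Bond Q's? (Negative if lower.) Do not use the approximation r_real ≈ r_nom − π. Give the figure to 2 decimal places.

13.82

Bond P real return: 1.145/1.032 − 1 = 10.950%.
Bond Q real return: 1.051/1.0821 − 1 = -2.874%.
Difference: 10.950 − (-2.874) = 13.824 pp.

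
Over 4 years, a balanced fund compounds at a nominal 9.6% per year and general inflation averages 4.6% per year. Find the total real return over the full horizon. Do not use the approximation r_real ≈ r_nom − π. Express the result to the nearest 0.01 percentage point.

The annual real rate is (1+9.6%)/(1+4.6%) − 1 = 4.7801%.
Compounded over 4 years: (1 + 0.047801)^4 − 1 ≈ 0.20536.

20.54%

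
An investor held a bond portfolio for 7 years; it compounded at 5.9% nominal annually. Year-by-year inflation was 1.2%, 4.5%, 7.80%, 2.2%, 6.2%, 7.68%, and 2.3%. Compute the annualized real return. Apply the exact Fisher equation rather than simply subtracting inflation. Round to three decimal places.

1.317%

Cumulative inflation factor: 1.012 × 1.045 × 1.0780 × 1.022 × 1.062 × 1.0768 × 1.023 ≈ 1.36302.
Nominal growth factor: 1.49373. Real growth factor = 1.49373 / 1.36302 ≈ 1.09590.
Annualized: 1.09590^(1/7) − 1 ≈ 0.01317.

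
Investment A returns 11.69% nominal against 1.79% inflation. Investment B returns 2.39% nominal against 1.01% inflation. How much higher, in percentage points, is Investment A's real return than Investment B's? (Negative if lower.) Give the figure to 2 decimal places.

8.36

Investment A real return: 1.1169/1.0179 − 1 = 9.726%.
Investment B real return: 1.0239/1.0101 − 1 = 1.366%.
Difference: 9.726 − 1.366 = 8.360 pp.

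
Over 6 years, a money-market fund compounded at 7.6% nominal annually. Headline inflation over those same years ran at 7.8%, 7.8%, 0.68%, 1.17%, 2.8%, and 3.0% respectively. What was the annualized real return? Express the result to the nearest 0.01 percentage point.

3.63%

Cumulative inflation factor: 1.078 × 1.078 × 1.0068 × 1.0117 × 1.028 × 1.030 ≈ 1.25332.
Nominal growth factor: 1.55194. Real growth factor = 1.55194 / 1.25332 ≈ 1.23826.
Annualized: 1.23826^(1/6) − 1 ≈ 0.03626.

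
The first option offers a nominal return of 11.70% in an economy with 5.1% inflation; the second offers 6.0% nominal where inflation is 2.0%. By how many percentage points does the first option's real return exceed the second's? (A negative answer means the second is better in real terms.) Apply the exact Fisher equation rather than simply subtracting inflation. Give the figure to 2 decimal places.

The first option real return: 1.1170/1.051 − 1 = 6.280%.
The second real return: 1.060/1.020 − 1 = 3.922%.
Difference: 6.280 − 3.922 = 2.358 pp.

2.36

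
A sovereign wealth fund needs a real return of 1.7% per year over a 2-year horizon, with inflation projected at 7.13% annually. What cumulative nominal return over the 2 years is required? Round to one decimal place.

Required annual nominal rate: (1+1.7%)(1+7.13%) − 1 = 8.95121%.
Cumulative over 2 years: (1 + 0.0895121)^2 − 1 ≈ 0.18704.

18.7%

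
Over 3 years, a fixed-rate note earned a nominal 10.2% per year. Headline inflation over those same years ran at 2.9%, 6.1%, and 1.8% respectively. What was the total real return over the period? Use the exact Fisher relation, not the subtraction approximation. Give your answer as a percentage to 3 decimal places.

20.411%

Cumulative inflation factor: 1.029 × 1.061 × 1.018 ≈ 1.11142.
Nominal growth factor: 1.33827. Real growth factor = 1.33827 / 1.11142 ≈ 1.20411.
Total real return ≈ 20.4110%.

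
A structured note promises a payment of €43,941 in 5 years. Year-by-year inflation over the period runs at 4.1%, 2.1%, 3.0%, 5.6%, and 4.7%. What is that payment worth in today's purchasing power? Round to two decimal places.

€36,303.26

Price-level factor over 5 years: 1.041 × 1.021 × 1.030 × 1.056 × 1.047 ≈ 1.2103871271.
Purchasing power today: €43,941 divided by that factor.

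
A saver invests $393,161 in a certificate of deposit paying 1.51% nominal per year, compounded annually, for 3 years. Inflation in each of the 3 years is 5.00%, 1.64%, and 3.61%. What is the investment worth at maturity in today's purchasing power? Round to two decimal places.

$371,912.94

Nominal value at maturity: $393,161 × (1 + 1.51%)^3 ≈ $411,241.48.
Price-level factor over 3 years: 1.0500 × 1.0164 × 1.0361 = 1.105746642.
The maturity value deflated by that factor is the answer in today's purchasing power.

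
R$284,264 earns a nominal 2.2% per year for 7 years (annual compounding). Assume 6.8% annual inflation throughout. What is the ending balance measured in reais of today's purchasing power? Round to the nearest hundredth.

R$208,871.59

Nominal value at maturity: R$284,264 × (1 + 2.2%)^7 ≈ R$331,038.22.
Price-level factor over 7 years: (1 + 6.8%)^7 ≈ 1.5848886996.
The maturity value deflated by that factor is the answer in today's purchasing power.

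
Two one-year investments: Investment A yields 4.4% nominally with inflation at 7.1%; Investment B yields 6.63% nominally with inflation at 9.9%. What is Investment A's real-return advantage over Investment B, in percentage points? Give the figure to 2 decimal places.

Investment A real return: 1.044/1.071 − 1 = -2.521%.
Investment B real return: 1.0663/1.099 − 1 = -2.975%.
Difference: -2.521 − (-2.975) = 0.454 pp.

0.45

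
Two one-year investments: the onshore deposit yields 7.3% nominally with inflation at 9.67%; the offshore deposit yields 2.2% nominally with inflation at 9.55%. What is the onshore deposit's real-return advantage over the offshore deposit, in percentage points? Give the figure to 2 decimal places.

4.55

The onshore deposit real return: 1.073/1.0967 − 1 = -2.161%.
The offshore deposit real return: 1.022/1.0955 − 1 = -6.709%.
Difference: -2.161 − (-6.709) = 4.548 pp.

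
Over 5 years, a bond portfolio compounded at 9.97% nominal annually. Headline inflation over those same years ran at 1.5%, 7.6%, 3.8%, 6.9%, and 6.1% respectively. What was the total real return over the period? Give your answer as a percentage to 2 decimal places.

25.08%

Cumulative inflation factor: 1.015 × 1.076 × 1.038 × 1.069 × 1.061 ≈ 1.28579.
Nominal growth factor: 1.60832. Real growth factor = 1.60832 / 1.28579 ≈ 1.25084.
Total real return ≈ 25.0842%.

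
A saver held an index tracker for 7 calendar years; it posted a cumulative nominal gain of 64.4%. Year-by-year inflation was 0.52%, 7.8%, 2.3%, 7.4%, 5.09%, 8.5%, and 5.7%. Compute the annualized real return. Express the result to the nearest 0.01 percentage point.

1.96%

Cumulative inflation factor: 1.0052 × 1.078 × 1.023 × 1.074 × 1.0509 × 1.085 × 1.057 ≈ 1.43489.
Nominal growth factor: 1.64400. Real growth factor = 1.64400 / 1.43489 ≈ 1.14574.
Annualized: 1.14574^(1/7) − 1 ≈ 0.01963.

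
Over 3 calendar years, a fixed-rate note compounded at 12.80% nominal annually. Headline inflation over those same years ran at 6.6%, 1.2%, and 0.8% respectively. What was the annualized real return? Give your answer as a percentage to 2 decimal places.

9.69%

Cumulative inflation factor: 1.066 × 1.012 × 1.008 ≈ 1.08742.
Nominal growth factor: 1.43525. Real growth factor = 1.43525 / 1.08742 ≈ 1.31986.
Annualized: 1.31986^(1/3) − 1 ≈ 0.09692.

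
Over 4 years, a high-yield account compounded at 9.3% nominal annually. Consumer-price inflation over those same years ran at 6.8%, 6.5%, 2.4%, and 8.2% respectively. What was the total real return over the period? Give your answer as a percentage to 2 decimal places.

13.25%

Cumulative inflation factor: 1.068 × 1.065 × 1.024 × 1.082 ≈ 1.26022.
Nominal growth factor: 1.42719. Real growth factor = 1.42719 / 1.26022 ≈ 1.13249.
Total real return ≈ 13.2485%.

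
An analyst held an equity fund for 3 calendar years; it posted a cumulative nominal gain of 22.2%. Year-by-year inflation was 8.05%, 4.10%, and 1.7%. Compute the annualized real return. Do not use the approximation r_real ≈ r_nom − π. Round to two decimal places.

2.23%

Cumulative inflation factor: 1.0805 × 1.0410 × 1.017 ≈ 1.14392.
Nominal growth factor: 1.22200. Real growth factor = 1.22200 / 1.14392 ≈ 1.06825.
Annualized: 1.06825^(1/3) − 1 ≈ 0.02225.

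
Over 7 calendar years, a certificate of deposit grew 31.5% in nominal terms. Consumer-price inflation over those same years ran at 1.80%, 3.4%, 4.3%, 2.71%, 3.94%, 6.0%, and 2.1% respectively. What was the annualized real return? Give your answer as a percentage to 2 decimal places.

Cumulative inflation factor: 1.0180 × 1.034 × 1.043 × 1.0271 × 1.0394 × 1.060 × 1.021 ≈ 1.26847.
Nominal growth factor: 1.31500. Real growth factor = 1.31500 / 1.26847 ≈ 1.03668.
Annualized: 1.03668^(1/7) − 1 ≈ 0.00516.

0.52%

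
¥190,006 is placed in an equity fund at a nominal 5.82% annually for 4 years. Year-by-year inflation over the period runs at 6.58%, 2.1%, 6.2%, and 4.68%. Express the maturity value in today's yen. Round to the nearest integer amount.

¥196,947

Nominal value at maturity: ¥190,006 × (1 + 5.82%)^4 ≈ ¥238,253.
Price-level factor over 4 years: 1.0658 × 1.021 × 1.062 × 1.0468 ≈ 1.2097334482.
The maturity value deflated by that factor is the answer in today's purchasing power.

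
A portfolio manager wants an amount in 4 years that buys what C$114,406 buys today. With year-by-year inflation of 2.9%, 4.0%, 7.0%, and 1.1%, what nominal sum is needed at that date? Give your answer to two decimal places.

C$132,444.05

Cumulative price-level factor: 1.029 × 1.040 × 1.070 × 1.011 = 1.1576669832.
Multiplying C$114,406 by the price-level factor gives the future nominal sum.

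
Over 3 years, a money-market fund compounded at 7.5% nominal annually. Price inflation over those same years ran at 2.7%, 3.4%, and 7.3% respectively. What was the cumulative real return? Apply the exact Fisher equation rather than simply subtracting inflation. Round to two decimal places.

Cumulative inflation factor: 1.027 × 1.034 × 1.073 ≈ 1.13944.
Nominal growth factor: 1.24230. Real growth factor = 1.24230 / 1.13944 ≈ 1.09027.
Total real return ≈ 9.0272%.

9.03%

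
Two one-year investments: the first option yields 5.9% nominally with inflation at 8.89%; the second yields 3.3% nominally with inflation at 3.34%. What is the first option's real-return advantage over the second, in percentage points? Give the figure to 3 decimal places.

-2.707

The first option real return: 1.059/1.0889 − 1 = -2.7459%.
The second real return: 1.033/1.0334 − 1 = -0.0387%.
Difference: -2.7459 − (-0.0387) = -2.7072 pp.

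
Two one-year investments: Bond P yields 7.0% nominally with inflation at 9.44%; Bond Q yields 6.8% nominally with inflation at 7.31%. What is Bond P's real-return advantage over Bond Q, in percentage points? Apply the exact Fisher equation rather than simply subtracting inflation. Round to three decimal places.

-1.754

Bond P real return: 1.070/1.0944 − 1 = -2.2295%.
Bond Q real return: 1.068/1.0731 − 1 = -0.4753%.
Difference: -2.2295 − (-0.4753) = -1.7542 pp.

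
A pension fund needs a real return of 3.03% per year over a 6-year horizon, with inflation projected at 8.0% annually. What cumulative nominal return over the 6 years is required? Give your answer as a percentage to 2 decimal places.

89.81%

Required annual nominal rate: (1+3.03%)(1+8.0%) − 1 = 11.2724%.
Cumulative over 6 years: (1 + 0.112724)^6 − 1 ≈ 0.89812.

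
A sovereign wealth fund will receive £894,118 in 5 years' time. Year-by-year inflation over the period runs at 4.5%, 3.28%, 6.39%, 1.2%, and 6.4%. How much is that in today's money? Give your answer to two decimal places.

Price-level factor over 5 years: 1.045 × 1.0328 × 1.0639 × 1.012 × 1.064 ≈ 1.2363899580.
Purchasing power today: £894,118 divided by that factor.

£723,168.28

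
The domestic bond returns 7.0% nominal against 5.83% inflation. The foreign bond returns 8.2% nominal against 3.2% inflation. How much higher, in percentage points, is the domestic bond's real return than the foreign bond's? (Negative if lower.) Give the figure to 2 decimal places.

-3.74

The domestic bond real return: 1.070/1.0583 − 1 = 1.106%.
The foreign bond real return: 1.082/1.032 − 1 = 4.845%.
Difference: 1.106 − 4.845 = -3.739 pp.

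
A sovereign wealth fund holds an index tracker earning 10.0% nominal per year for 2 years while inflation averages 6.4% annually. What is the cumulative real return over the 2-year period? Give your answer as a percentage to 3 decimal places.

6.881%

The annual real rate is (1+10.0%)/(1+6.4%) − 1 = 3.3835%.
Compounded over 2 years: (1 + 0.033835)^2 − 1 ≈ 0.06881.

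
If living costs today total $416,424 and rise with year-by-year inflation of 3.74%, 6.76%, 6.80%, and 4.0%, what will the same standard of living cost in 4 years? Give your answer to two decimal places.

Cumulative price-level factor: 1.0374 × 1.0676 × 1.0680 × 1.040 ≈ 1.2301537667.
Multiplying $416,424 by the price-level factor gives the future nominal sum.

$512,265.55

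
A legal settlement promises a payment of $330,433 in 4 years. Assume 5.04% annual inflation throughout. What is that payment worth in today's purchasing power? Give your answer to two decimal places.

$271,434.20

Price-level factor over 4 years: (1 + 5.04%)^4 ≈ 1.2173595087.
Purchasing power today: $330,433 divided by that factor.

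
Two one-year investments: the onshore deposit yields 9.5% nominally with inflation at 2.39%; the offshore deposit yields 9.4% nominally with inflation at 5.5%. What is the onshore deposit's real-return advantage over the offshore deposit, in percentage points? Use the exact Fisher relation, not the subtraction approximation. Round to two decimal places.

The onshore deposit real return: 1.095/1.0239 − 1 = 6.944%.
The offshore deposit real return: 1.094/1.055 − 1 = 3.697%.
Difference: 6.944 − 3.697 = 3.247 pp.

3.25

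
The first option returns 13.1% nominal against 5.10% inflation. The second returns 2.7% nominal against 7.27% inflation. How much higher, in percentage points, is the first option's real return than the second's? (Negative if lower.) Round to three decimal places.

11.872

The first option real return: 1.131/1.0510 − 1 = 7.6118%.
The second real return: 1.027/1.0727 − 1 = -4.2603%.
Difference: 7.6118 − (-4.2603) = 11.8721 pp.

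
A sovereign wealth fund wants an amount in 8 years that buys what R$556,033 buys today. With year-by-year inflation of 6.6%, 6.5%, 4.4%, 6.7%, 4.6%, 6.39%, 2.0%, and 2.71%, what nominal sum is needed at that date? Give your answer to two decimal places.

Cumulative price-level factor: 1.066 × 1.065 × 1.044 × 1.067 × 1.046 × 1.0639 × 1.020 × 1.0271 ≈ 1.4744061202.
The nominal amount required is R$556,033 scaled up by that factor.

R$819,818.46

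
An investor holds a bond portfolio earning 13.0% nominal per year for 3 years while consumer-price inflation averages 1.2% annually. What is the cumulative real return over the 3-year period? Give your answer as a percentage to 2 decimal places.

The annual real rate is (1+13.0%)/(1+1.2%) − 1 = 11.6601%.
Compounded over 3 years: (1 + 0.116601)^3 − 1 ≈ 0.39217.

39.22%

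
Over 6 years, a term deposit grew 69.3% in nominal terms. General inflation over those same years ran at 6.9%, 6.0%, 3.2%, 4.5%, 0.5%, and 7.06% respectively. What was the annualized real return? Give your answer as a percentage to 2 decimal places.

4.30%

Cumulative inflation factor: 1.069 × 1.060 × 1.032 × 1.045 × 1.005 × 1.0706 ≈ 1.31484.
Nominal growth factor: 1.69300. Real growth factor = 1.69300 / 1.31484 ≈ 1.28761.
Annualized: 1.28761^(1/6) − 1 ≈ 0.04303.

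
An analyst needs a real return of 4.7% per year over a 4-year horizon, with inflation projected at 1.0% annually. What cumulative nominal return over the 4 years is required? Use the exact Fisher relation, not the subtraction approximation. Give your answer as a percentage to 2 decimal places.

25.05%

Required annual nominal rate: (1+4.7%)(1+1.0%) − 1 = 5.747%.
Cumulative over 4 years: (1 + 0.05747)^4 − 1 ≈ 0.25047.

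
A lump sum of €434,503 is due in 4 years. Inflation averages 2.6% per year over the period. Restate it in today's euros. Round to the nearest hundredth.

€392,105.86

Price-level factor over 4 years: (1 + 2.6%)^4 ≈ 1.1081267610.
Purchasing power today: €434,503 divided by that factor.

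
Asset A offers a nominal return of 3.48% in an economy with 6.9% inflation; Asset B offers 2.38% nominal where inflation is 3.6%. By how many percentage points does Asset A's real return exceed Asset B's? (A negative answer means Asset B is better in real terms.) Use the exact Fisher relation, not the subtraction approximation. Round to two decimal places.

-2.02

Asset A real return: 1.0348/1.069 − 1 = -3.199%.
Asset B real return: 1.0238/1.036 − 1 = -1.178%.
Difference: -3.199 − (-1.178) = -2.021 pp.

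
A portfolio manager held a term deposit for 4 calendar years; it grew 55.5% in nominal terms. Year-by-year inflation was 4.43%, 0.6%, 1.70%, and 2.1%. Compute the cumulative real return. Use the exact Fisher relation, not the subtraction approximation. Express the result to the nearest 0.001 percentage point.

42.548%

Cumulative inflation factor: 1.0443 × 1.006 × 1.0170 × 1.021 ≈ 1.09086.
Nominal growth factor: 1.55500. Real growth factor = 1.55500 / 1.09086 ≈ 1.42548.
Total real return ≈ 42.5478%.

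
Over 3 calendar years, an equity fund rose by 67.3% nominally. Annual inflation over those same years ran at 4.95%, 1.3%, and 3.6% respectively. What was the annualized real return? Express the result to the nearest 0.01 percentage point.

Cumulative inflation factor: 1.0495 × 1.013 × 1.036 ≈ 1.10142.
Nominal growth factor: 1.67300. Real growth factor = 1.67300 / 1.10142 ≈ 1.51895.
Annualized: 1.51895^(1/3) − 1 ≈ 0.14952.

14.95%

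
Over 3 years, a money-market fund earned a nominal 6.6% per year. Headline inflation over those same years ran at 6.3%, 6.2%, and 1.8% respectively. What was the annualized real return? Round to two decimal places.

1.77%

Cumulative inflation factor: 1.063 × 1.062 × 1.018 ≈ 1.14923.
Nominal growth factor: 1.21136. Real growth factor = 1.21136 / 1.14923 ≈ 1.05406.
Annualized: 1.05406^(1/3) − 1 ≈ 0.01771.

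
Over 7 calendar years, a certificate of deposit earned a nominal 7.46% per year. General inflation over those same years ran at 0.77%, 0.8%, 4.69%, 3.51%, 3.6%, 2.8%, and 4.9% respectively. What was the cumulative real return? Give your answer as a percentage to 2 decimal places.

Cumulative inflation factor: 1.0077 × 1.008 × 1.0469 × 1.0351 × 1.036 × 1.028 × 1.049 ≈ 1.22972.
Nominal growth factor: 1.65473. Real growth factor = 1.65473 / 1.22972 ≈ 1.34561.
Total real return ≈ 34.5613%.

34.56%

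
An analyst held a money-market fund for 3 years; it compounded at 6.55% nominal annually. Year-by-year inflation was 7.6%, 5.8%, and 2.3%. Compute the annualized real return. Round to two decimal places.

Cumulative inflation factor: 1.076 × 1.058 × 1.023 ≈ 1.16459.
Nominal growth factor: 1.20965. Real growth factor = 1.20965 / 1.16459 ≈ 1.03869.
Annualized: 1.03869^(1/3) − 1 ≈ 0.01273.

1.27%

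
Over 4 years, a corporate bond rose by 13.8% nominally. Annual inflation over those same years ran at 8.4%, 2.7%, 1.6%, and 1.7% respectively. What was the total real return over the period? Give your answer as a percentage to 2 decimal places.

Cumulative inflation factor: 1.084 × 1.027 × 1.016 × 1.017 ≈ 1.15031.
Nominal growth factor: 1.13800. Real growth factor = 1.13800 / 1.15031 ≈ 0.98930.
Total real return ≈ -1.0700%.

-1.07%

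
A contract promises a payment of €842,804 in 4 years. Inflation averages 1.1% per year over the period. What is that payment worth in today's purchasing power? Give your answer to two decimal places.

€806,718.41

Price-level factor over 4 years: (1 + 1.1%)^4 ≈ 1.0447313386.
Purchasing power today: €842,804 divided by that factor.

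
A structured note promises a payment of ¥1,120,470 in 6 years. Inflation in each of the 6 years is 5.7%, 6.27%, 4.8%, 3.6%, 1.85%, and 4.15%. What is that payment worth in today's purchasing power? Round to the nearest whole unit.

¥866,110

Price-level factor over 6 years: 1.057 × 1.0627 × 1.048 × 1.036 × 1.0185 × 1.0415 ≈ 1.2936804452.
Purchasing power today: ¥1,120,470 divided by that factor.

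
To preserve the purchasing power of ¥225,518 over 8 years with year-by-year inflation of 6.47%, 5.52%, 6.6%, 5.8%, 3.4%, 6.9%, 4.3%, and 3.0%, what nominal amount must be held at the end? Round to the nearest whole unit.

Cumulative price-level factor: 1.0647 × 1.0552 × 1.066 × 1.058 × 1.034 × 1.069 × 1.043 × 1.030 ≈ 1.5046125713.
Multiplying ¥225,518 by the price-level factor gives the future nominal sum.

¥339,317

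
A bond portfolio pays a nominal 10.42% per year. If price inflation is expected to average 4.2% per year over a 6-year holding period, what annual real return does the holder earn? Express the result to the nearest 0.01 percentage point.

With constant rates the annual real return is the same each year: (1+10.42%)/(1+4.2%) − 1 = 0.05969.

5.97%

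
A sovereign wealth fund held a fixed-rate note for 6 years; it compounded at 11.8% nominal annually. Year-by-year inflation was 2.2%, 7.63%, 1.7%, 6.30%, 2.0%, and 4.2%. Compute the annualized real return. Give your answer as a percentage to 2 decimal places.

7.52%

Cumulative inflation factor: 1.022 × 1.0763 × 1.017 × 1.0630 × 1.020 × 1.042 ≈ 1.26388.
Nominal growth factor: 1.95277. Real growth factor = 1.95277 / 1.26388 ≈ 1.54506.
Annualized: 1.54506^(1/6) − 1 ≈ 0.07520.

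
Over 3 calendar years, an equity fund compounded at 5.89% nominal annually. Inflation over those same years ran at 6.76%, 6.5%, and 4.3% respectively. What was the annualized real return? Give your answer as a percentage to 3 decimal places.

0.040%

Cumulative inflation factor: 1.0676 × 1.065 × 1.043 ≈ 1.18588.
Nominal growth factor: 1.18731. Real growth factor = 1.18731 / 1.18588 ≈ 1.00120.
Annualized: 1.00120^(1/3) − 1 ≈ 0.00040.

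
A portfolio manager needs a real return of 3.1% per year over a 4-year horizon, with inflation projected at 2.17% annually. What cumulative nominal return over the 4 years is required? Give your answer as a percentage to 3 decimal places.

23.120%

Required annual nominal rate: (1+3.1%)(1+2.17%) − 1 = 5.33727%.
Cumulative over 4 years: (1 + 0.0533727)^4 − 1 ≈ 0.23120.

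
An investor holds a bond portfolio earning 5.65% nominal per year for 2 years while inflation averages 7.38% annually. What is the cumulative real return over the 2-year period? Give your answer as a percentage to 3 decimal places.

-3.196%

The annual real rate is (1+5.65%)/(1+7.38%) − 1 = -1.6111%.
Compounded over 2 years: (1 + -0.016111)^2 − 1 ≈ -0.03196.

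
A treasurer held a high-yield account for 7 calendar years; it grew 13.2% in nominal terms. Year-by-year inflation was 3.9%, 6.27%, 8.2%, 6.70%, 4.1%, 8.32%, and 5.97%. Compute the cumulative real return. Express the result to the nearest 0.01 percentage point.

-25.68%

Cumulative inflation factor: 1.039 × 1.0627 × 1.082 × 1.0670 × 1.041 × 1.0832 × 1.0597 ≈ 1.52321.
Nominal growth factor: 1.13200. Real growth factor = 1.13200 / 1.52321 ≈ 0.74317.
Total real return ≈ -25.6833%.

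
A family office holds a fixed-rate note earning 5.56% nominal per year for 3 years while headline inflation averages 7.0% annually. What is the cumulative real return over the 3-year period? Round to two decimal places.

The annual real rate is (1+5.56%)/(1+7.0%) − 1 = -1.3458%.
Compounded over 3 years: (1 + -0.013458)^3 − 1 ≈ -0.03983.

-3.98%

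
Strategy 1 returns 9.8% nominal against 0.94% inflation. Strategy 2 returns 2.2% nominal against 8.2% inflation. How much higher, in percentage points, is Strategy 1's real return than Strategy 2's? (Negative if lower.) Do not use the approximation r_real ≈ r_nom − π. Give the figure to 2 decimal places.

14.32

Strategy 1 real return: 1.098/1.0094 − 1 = 8.777%.
Strategy 2 real return: 1.022/1.082 − 1 = -5.545%.
Difference: 8.777 − (-5.545) = 14.322 pp.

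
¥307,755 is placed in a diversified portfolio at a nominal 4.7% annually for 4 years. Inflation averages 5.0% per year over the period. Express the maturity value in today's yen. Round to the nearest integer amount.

Nominal value at maturity: ¥307,755 × (1 + 4.7%)^4 ≈ ¥369,821.
Price-level factor over 4 years: (1 + 5.0%)^4 = 1.21550625.
The maturity value deflated by that factor is the answer in today's purchasing power.

¥304,253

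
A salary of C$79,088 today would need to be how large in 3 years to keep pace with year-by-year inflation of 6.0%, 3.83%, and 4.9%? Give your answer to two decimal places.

C$91,309.26

Cumulative price-level factor: 1.060 × 1.0383 × 1.049 = 1.154527302.
Multiplying C$79,088 by the price-level factor gives the future nominal sum.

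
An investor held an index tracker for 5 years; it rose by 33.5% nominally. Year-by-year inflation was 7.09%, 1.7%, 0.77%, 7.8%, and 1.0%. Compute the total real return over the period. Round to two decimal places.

11.72%

Cumulative inflation factor: 1.0709 × 1.017 × 1.0077 × 1.078 × 1.010 ≈ 1.19493.
Nominal growth factor: 1.33500. Real growth factor = 1.33500 / 1.19493 ≈ 1.11722.
Total real return ≈ 11.7223%.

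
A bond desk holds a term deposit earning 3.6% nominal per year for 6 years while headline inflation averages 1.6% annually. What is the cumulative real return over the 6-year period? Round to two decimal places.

The annual real rate is (1+3.6%)/(1+1.6%) − 1 = 1.9685%.
Compounded over 6 years: (1 + 0.019685)^6 − 1 ≈ 0.12408.

12.41%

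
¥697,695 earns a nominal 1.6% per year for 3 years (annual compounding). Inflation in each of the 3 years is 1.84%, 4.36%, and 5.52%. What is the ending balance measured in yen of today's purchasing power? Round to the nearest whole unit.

Nominal value at maturity: ¥697,695 × (1 + 1.6%)^3 ≈ ¥731,723.
Price-level factor over 3 years: 1.0184 × 1.0436 × 1.0552 ≈ 1.1214689236.
The maturity value deflated by that factor is the answer in today's purchasing power.

¥652,468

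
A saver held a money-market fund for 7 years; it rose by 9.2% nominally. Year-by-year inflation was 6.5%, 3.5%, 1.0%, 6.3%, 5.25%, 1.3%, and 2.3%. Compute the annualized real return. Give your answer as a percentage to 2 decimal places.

-2.36%

Cumulative inflation factor: 1.065 × 1.035 × 1.010 × 1.063 × 1.0525 × 1.013 × 1.023 ≈ 1.29078.
Nominal growth factor: 1.09200. Real growth factor = 1.09200 / 1.29078 ≈ 0.84600.
Annualized: 0.84600^(1/7) − 1 ≈ -0.02361.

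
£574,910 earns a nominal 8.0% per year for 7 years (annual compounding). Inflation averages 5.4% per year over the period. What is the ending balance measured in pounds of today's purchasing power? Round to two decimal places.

£681,839.06

Nominal value at maturity: £574,910 × (1 + 8.0%)^7 ≈ £985,294.71.
Price-level factor over 7 years: (1 + 5.4%)^7 ≈ 1.4450546643.
Dividing the nominal maturity value by the price-level factor gives the value in today's money.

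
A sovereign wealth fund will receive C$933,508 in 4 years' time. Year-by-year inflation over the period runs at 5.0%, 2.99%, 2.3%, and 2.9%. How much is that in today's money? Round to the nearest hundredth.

Price-level factor over 4 years: 1.050 × 1.0299 × 1.023 × 1.029 ≈ 1.1383488305.
Purchasing power today: C$933,508 divided by that factor.

C$820,054.43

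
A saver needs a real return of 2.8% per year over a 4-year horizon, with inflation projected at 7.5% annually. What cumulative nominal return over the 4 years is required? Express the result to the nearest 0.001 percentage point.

49.144%

Required annual nominal rate: (1+2.8%)(1+7.5%) − 1 = 10.51%.
Cumulative over 4 years: (1 + 0.1051)^4 − 1 ≈ 0.49144.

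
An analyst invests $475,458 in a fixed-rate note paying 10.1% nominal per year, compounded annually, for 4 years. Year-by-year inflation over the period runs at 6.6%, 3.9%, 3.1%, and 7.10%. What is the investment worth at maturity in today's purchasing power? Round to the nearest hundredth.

Nominal value at maturity: $475,458 × (1 + 10.1%)^4 ≈ $698,652.85.
Price-level factor over 4 years: 1.066 × 1.039 × 1.031 × 1.0710 ≈ 1.2229843184.
The maturity value deflated by that factor is the answer in today's purchasing power.

$571,268.85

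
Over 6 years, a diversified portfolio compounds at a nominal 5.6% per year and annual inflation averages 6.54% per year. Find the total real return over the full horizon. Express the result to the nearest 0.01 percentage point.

The annual real rate is (1+5.6%)/(1+6.54%) − 1 = -0.8823%.
Compounded over 6 years: (1 + -0.008823)^6 − 1 ≈ -0.05178.

-5.18%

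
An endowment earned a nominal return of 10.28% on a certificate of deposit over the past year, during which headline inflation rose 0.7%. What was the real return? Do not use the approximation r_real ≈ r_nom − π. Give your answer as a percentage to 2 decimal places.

9.51%

Real return via the Fisher equation: (1 + 10.28%)/(1 + 0.7%) − 1 = 1.1028/1.007 − 1 ≈ 0.09513.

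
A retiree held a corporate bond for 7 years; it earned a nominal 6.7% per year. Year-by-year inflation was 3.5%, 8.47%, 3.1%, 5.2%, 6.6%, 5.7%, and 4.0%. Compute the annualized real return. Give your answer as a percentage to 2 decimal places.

1.42%

Cumulative inflation factor: 1.035 × 1.0847 × 1.031 × 1.052 × 1.066 × 1.057 × 1.040 ≈ 1.42689.
Nominal growth factor: 1.57453. Real growth factor = 1.57453 / 1.42689 ≈ 1.10347.
Annualized: 1.10347^(1/7) − 1 ≈ 0.01417.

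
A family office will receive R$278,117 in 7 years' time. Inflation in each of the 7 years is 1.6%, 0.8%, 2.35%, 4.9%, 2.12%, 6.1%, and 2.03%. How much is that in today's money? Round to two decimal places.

R$228,799.93

Price-level factor over 7 years: 1.016 × 1.008 × 1.0235 × 1.049 × 1.0212 × 1.061 × 1.0203 ≈ 1.2155467093.
Purchasing power today: R$278,117 divided by that factor.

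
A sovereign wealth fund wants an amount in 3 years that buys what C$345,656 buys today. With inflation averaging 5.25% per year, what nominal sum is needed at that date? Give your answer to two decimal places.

C$403,004.98

Cumulative price-level factor: (1+5.25%)^3 ≈ 1.1659134531.
The nominal amount required is C$345,656 scaled up by that factor.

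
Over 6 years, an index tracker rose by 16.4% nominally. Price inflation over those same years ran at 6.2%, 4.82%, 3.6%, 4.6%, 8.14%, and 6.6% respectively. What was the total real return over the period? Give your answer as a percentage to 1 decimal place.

Cumulative inflation factor: 1.062 × 1.0482 × 1.036 × 1.046 × 1.0814 × 1.066 ≈ 1.39060.
Nominal growth factor: 1.16400. Real growth factor = 1.16400 / 1.39060 ≈ 0.83705.
Total real return ≈ -16.2954%.

-16.3%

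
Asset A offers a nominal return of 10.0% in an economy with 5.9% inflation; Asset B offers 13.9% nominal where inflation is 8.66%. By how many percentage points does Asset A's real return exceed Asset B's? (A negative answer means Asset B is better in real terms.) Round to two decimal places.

Asset A real return: 1.100/1.059 − 1 = 3.872%.
Asset B real return: 1.139/1.0866 − 1 = 4.822%.
Difference: 3.872 − 4.822 = -0.950 pp.

-0.95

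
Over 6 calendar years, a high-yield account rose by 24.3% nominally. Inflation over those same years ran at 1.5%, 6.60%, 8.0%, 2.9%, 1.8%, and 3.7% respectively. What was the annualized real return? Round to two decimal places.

-0.35%

Cumulative inflation factor: 1.015 × 1.0660 × 1.080 × 1.029 × 1.018 × 1.037 ≈ 1.26937.
Nominal growth factor: 1.24300. Real growth factor = 1.24300 / 1.26937 ≈ 0.97922.
Annualized: 0.97922^(1/6) − 1 ≈ -0.00349.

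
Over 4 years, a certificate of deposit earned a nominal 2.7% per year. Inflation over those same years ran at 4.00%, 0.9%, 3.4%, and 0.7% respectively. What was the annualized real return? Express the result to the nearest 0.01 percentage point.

Cumulative inflation factor: 1.0400 × 1.009 × 1.034 × 1.007 ≈ 1.09263.
Nominal growth factor: 1.11245. Real growth factor = 1.11245 / 1.09263 ≈ 1.01814.
Annualized: 1.01814^(1/4) − 1 ≈ 0.00450.

0.45%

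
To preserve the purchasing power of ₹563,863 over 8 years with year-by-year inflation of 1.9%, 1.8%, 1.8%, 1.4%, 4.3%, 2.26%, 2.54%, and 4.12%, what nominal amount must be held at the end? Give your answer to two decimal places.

Cumulative price-level factor: 1.019 × 1.018 × 1.018 × 1.014 × 1.043 × 1.0226 × 1.0254 × 1.0412 ≈ 1.2193412451.
Multiplying ₹563,863 by the price-level factor gives the future nominal sum.

₹687,541.41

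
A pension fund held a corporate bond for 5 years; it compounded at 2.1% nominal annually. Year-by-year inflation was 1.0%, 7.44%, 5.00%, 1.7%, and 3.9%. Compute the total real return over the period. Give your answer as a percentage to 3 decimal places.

-7.846%

Cumulative inflation factor: 1.010 × 1.0744 × 1.0500 × 1.017 × 1.039 ≈ 1.20396.
Nominal growth factor: 1.10950. Real growth factor = 1.10950 / 1.20396 ≈ 0.92154.
Total real return ≈ -7.8457%.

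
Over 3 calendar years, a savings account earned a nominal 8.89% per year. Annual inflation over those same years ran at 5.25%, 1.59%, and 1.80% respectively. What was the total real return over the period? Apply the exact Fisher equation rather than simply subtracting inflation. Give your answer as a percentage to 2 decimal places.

18.62%

Cumulative inflation factor: 1.0525 × 1.0159 × 1.0180 ≈ 1.08848.
Nominal growth factor: 1.29111. Real growth factor = 1.29111 / 1.08848 ≈ 1.18616.
Total real return ≈ 18.6160%.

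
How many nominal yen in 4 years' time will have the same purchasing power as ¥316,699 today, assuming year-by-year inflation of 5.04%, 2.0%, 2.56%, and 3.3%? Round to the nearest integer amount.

Cumulative price-level factor: 1.0504 × 1.020 × 1.0256 × 1.033 ≈ 1.1350976343.
The nominal amount required is ¥316,699 scaled up by that factor.

¥359,484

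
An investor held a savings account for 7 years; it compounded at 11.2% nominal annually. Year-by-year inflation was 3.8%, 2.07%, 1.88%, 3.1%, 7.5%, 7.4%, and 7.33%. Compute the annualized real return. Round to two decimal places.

Cumulative inflation factor: 1.038 × 1.0207 × 1.0188 × 1.031 × 1.075 × 1.074 × 1.0733 ≈ 1.37904.
Nominal growth factor: 2.10249. Real growth factor = 2.10249 / 1.37904 ≈ 1.52460.
Annualized: 1.52460^(1/7) − 1 ≈ 0.06210.

6.21%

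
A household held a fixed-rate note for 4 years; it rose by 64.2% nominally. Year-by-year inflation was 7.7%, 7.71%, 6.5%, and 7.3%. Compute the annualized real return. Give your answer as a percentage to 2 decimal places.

5.50%

Cumulative inflation factor: 1.077 × 1.0771 × 1.065 × 1.073 ≈ 1.32563.
Nominal growth factor: 1.64200. Real growth factor = 1.64200 / 1.32563 ≈ 1.23866.
Annualized: 1.23866^(1/4) − 1 ≈ 0.05496.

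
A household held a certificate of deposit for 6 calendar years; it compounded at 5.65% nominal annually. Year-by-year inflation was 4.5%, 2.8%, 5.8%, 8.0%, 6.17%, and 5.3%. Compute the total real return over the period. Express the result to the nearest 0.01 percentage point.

Cumulative inflation factor: 1.045 × 1.028 × 1.058 × 1.080 × 1.0617 × 1.053 ≈ 1.37230.
Nominal growth factor: 1.39065. Real growth factor = 1.39065 / 1.37230 ≈ 1.01337.
Total real return ≈ 1.3370%.

1.34%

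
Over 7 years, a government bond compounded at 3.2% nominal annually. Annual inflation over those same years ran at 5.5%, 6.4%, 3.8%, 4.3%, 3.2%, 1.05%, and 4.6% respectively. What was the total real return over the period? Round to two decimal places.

Cumulative inflation factor: 1.055 × 1.064 × 1.038 × 1.043 × 1.032 × 1.0105 × 1.046 ≈ 1.32563.
Nominal growth factor: 1.24669. Real growth factor = 1.24669 / 1.32563 ≈ 0.94045.
Total real return ≈ -5.9553%.

-5.96%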